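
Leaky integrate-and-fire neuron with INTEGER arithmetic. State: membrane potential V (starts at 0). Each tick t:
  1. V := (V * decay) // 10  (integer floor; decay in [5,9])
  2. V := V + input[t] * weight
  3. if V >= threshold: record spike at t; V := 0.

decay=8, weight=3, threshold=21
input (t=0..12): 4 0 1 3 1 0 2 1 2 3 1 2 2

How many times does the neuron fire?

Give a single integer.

Answer: 1

Derivation:
t=0: input=4 -> V=12
t=1: input=0 -> V=9
t=2: input=1 -> V=10
t=3: input=3 -> V=17
t=4: input=1 -> V=16
t=5: input=0 -> V=12
t=6: input=2 -> V=15
t=7: input=1 -> V=15
t=8: input=2 -> V=18
t=9: input=3 -> V=0 FIRE
t=10: input=1 -> V=3
t=11: input=2 -> V=8
t=12: input=2 -> V=12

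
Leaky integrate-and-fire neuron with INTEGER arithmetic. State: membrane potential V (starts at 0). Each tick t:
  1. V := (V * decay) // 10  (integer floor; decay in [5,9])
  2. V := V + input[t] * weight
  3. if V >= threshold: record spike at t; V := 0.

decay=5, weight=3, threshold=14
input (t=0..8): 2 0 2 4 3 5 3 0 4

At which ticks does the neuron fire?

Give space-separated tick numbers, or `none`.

Answer: 3 5 8

Derivation:
t=0: input=2 -> V=6
t=1: input=0 -> V=3
t=2: input=2 -> V=7
t=3: input=4 -> V=0 FIRE
t=4: input=3 -> V=9
t=5: input=5 -> V=0 FIRE
t=6: input=3 -> V=9
t=7: input=0 -> V=4
t=8: input=4 -> V=0 FIRE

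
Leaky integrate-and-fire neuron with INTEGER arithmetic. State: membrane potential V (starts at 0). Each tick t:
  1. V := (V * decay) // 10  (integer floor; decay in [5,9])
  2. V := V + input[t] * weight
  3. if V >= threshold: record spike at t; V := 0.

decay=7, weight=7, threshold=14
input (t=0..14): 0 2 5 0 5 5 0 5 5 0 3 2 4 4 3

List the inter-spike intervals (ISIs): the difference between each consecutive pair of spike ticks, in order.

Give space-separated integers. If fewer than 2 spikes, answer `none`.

t=0: input=0 -> V=0
t=1: input=2 -> V=0 FIRE
t=2: input=5 -> V=0 FIRE
t=3: input=0 -> V=0
t=4: input=5 -> V=0 FIRE
t=5: input=5 -> V=0 FIRE
t=6: input=0 -> V=0
t=7: input=5 -> V=0 FIRE
t=8: input=5 -> V=0 FIRE
t=9: input=0 -> V=0
t=10: input=3 -> V=0 FIRE
t=11: input=2 -> V=0 FIRE
t=12: input=4 -> V=0 FIRE
t=13: input=4 -> V=0 FIRE
t=14: input=3 -> V=0 FIRE

Answer: 1 2 1 2 1 2 1 1 1 1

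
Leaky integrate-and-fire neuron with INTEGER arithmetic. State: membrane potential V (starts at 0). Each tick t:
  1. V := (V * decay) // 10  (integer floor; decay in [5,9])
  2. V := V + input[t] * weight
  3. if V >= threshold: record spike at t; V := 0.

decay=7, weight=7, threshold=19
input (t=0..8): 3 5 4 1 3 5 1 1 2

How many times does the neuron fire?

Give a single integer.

t=0: input=3 -> V=0 FIRE
t=1: input=5 -> V=0 FIRE
t=2: input=4 -> V=0 FIRE
t=3: input=1 -> V=7
t=4: input=3 -> V=0 FIRE
t=5: input=5 -> V=0 FIRE
t=6: input=1 -> V=7
t=7: input=1 -> V=11
t=8: input=2 -> V=0 FIRE

Answer: 6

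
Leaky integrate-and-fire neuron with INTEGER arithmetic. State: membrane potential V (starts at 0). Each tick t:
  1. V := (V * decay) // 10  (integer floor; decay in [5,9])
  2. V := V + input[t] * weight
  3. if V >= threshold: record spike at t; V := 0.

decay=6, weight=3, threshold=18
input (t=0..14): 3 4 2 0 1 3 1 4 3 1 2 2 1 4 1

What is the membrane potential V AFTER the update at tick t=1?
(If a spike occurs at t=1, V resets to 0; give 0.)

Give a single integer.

Answer: 17

Derivation:
t=0: input=3 -> V=9
t=1: input=4 -> V=17
t=2: input=2 -> V=16
t=3: input=0 -> V=9
t=4: input=1 -> V=8
t=5: input=3 -> V=13
t=6: input=1 -> V=10
t=7: input=4 -> V=0 FIRE
t=8: input=3 -> V=9
t=9: input=1 -> V=8
t=10: input=2 -> V=10
t=11: input=2 -> V=12
t=12: input=1 -> V=10
t=13: input=4 -> V=0 FIRE
t=14: input=1 -> V=3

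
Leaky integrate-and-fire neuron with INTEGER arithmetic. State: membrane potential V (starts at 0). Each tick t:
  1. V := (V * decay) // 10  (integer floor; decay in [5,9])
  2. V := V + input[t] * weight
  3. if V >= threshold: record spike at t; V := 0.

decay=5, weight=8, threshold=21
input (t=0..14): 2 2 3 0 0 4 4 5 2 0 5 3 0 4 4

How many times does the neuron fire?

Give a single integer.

Answer: 9

Derivation:
t=0: input=2 -> V=16
t=1: input=2 -> V=0 FIRE
t=2: input=3 -> V=0 FIRE
t=3: input=0 -> V=0
t=4: input=0 -> V=0
t=5: input=4 -> V=0 FIRE
t=6: input=4 -> V=0 FIRE
t=7: input=5 -> V=0 FIRE
t=8: input=2 -> V=16
t=9: input=0 -> V=8
t=10: input=5 -> V=0 FIRE
t=11: input=3 -> V=0 FIRE
t=12: input=0 -> V=0
t=13: input=4 -> V=0 FIRE
t=14: input=4 -> V=0 FIRE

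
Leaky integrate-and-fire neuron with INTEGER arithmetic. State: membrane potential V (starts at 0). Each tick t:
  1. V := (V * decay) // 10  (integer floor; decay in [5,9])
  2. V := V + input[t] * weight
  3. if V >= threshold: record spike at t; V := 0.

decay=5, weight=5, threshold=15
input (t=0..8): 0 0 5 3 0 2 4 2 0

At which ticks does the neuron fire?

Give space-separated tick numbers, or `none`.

Answer: 2 3 6

Derivation:
t=0: input=0 -> V=0
t=1: input=0 -> V=0
t=2: input=5 -> V=0 FIRE
t=3: input=3 -> V=0 FIRE
t=4: input=0 -> V=0
t=5: input=2 -> V=10
t=6: input=4 -> V=0 FIRE
t=7: input=2 -> V=10
t=8: input=0 -> V=5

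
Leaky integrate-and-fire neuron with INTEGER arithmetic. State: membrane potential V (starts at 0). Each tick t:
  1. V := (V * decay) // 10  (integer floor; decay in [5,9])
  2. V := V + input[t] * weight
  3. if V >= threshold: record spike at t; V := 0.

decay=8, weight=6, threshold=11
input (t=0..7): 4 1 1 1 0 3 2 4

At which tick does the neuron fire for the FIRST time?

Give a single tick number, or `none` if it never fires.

Answer: 0

Derivation:
t=0: input=4 -> V=0 FIRE
t=1: input=1 -> V=6
t=2: input=1 -> V=10
t=3: input=1 -> V=0 FIRE
t=4: input=0 -> V=0
t=5: input=3 -> V=0 FIRE
t=6: input=2 -> V=0 FIRE
t=7: input=4 -> V=0 FIRE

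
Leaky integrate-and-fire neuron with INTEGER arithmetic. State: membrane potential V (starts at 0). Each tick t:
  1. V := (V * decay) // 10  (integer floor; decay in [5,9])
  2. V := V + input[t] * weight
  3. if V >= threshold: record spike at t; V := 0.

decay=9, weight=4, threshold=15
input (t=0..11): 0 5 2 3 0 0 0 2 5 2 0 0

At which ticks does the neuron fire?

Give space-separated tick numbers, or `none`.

t=0: input=0 -> V=0
t=1: input=5 -> V=0 FIRE
t=2: input=2 -> V=8
t=3: input=3 -> V=0 FIRE
t=4: input=0 -> V=0
t=5: input=0 -> V=0
t=6: input=0 -> V=0
t=7: input=2 -> V=8
t=8: input=5 -> V=0 FIRE
t=9: input=2 -> V=8
t=10: input=0 -> V=7
t=11: input=0 -> V=6

Answer: 1 3 8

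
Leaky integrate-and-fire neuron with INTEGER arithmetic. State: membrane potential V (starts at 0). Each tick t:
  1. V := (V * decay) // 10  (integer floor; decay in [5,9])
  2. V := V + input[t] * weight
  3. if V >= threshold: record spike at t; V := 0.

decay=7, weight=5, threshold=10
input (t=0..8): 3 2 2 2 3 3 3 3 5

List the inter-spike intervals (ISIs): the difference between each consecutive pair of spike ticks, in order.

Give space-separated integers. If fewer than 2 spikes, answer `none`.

Answer: 1 1 1 1 1 1 1 1

Derivation:
t=0: input=3 -> V=0 FIRE
t=1: input=2 -> V=0 FIRE
t=2: input=2 -> V=0 FIRE
t=3: input=2 -> V=0 FIRE
t=4: input=3 -> V=0 FIRE
t=5: input=3 -> V=0 FIRE
t=6: input=3 -> V=0 FIRE
t=7: input=3 -> V=0 FIRE
t=8: input=5 -> V=0 FIRE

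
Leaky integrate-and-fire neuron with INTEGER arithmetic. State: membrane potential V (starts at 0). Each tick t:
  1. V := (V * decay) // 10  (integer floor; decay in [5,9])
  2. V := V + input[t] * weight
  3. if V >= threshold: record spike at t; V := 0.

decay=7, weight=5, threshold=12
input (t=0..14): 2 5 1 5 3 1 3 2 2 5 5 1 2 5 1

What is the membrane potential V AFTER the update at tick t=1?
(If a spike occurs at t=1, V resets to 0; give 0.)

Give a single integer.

Answer: 0

Derivation:
t=0: input=2 -> V=10
t=1: input=5 -> V=0 FIRE
t=2: input=1 -> V=5
t=3: input=5 -> V=0 FIRE
t=4: input=3 -> V=0 FIRE
t=5: input=1 -> V=5
t=6: input=3 -> V=0 FIRE
t=7: input=2 -> V=10
t=8: input=2 -> V=0 FIRE
t=9: input=5 -> V=0 FIRE
t=10: input=5 -> V=0 FIRE
t=11: input=1 -> V=5
t=12: input=2 -> V=0 FIRE
t=13: input=5 -> V=0 FIRE
t=14: input=1 -> V=5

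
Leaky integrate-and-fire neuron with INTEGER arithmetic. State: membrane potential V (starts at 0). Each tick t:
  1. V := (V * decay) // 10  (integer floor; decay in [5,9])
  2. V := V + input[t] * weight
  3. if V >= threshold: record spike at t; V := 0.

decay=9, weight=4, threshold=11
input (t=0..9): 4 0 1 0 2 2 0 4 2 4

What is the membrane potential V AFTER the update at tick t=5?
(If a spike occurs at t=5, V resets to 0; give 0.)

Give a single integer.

Answer: 0

Derivation:
t=0: input=4 -> V=0 FIRE
t=1: input=0 -> V=0
t=2: input=1 -> V=4
t=3: input=0 -> V=3
t=4: input=2 -> V=10
t=5: input=2 -> V=0 FIRE
t=6: input=0 -> V=0
t=7: input=4 -> V=0 FIRE
t=8: input=2 -> V=8
t=9: input=4 -> V=0 FIRE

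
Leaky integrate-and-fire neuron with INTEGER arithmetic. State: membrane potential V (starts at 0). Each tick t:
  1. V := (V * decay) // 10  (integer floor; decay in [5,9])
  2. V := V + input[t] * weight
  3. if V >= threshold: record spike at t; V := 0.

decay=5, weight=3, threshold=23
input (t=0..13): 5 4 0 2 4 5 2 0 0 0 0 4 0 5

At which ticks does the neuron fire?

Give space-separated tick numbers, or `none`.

t=0: input=5 -> V=15
t=1: input=4 -> V=19
t=2: input=0 -> V=9
t=3: input=2 -> V=10
t=4: input=4 -> V=17
t=5: input=5 -> V=0 FIRE
t=6: input=2 -> V=6
t=7: input=0 -> V=3
t=8: input=0 -> V=1
t=9: input=0 -> V=0
t=10: input=0 -> V=0
t=11: input=4 -> V=12
t=12: input=0 -> V=6
t=13: input=5 -> V=18

Answer: 5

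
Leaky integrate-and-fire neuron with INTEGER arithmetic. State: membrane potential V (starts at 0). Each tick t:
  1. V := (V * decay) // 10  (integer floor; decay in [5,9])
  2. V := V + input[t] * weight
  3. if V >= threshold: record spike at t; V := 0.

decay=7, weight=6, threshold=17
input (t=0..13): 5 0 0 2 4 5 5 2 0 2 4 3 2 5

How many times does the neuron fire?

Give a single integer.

Answer: 8

Derivation:
t=0: input=5 -> V=0 FIRE
t=1: input=0 -> V=0
t=2: input=0 -> V=0
t=3: input=2 -> V=12
t=4: input=4 -> V=0 FIRE
t=5: input=5 -> V=0 FIRE
t=6: input=5 -> V=0 FIRE
t=7: input=2 -> V=12
t=8: input=0 -> V=8
t=9: input=2 -> V=0 FIRE
t=10: input=4 -> V=0 FIRE
t=11: input=3 -> V=0 FIRE
t=12: input=2 -> V=12
t=13: input=5 -> V=0 FIRE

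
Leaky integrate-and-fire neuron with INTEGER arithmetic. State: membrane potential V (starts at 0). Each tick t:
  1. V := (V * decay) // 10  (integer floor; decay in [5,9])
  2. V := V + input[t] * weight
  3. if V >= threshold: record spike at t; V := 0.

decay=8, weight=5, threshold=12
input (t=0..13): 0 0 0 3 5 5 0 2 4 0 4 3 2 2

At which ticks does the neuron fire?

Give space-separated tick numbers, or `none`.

Answer: 3 4 5 8 10 11 13

Derivation:
t=0: input=0 -> V=0
t=1: input=0 -> V=0
t=2: input=0 -> V=0
t=3: input=3 -> V=0 FIRE
t=4: input=5 -> V=0 FIRE
t=5: input=5 -> V=0 FIRE
t=6: input=0 -> V=0
t=7: input=2 -> V=10
t=8: input=4 -> V=0 FIRE
t=9: input=0 -> V=0
t=10: input=4 -> V=0 FIRE
t=11: input=3 -> V=0 FIRE
t=12: input=2 -> V=10
t=13: input=2 -> V=0 FIRE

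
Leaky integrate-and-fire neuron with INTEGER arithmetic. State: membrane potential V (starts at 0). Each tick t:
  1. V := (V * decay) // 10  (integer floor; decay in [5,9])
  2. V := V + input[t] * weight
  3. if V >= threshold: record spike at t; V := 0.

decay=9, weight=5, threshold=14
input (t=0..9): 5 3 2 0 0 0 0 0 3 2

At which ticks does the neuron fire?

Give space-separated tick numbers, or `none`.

t=0: input=5 -> V=0 FIRE
t=1: input=3 -> V=0 FIRE
t=2: input=2 -> V=10
t=3: input=0 -> V=9
t=4: input=0 -> V=8
t=5: input=0 -> V=7
t=6: input=0 -> V=6
t=7: input=0 -> V=5
t=8: input=3 -> V=0 FIRE
t=9: input=2 -> V=10

Answer: 0 1 8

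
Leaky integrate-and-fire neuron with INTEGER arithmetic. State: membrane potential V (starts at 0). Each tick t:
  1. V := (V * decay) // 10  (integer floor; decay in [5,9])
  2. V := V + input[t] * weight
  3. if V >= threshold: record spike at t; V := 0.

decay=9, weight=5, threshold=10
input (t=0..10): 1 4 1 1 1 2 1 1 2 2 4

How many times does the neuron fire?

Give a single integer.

Answer: 6

Derivation:
t=0: input=1 -> V=5
t=1: input=4 -> V=0 FIRE
t=2: input=1 -> V=5
t=3: input=1 -> V=9
t=4: input=1 -> V=0 FIRE
t=5: input=2 -> V=0 FIRE
t=6: input=1 -> V=5
t=7: input=1 -> V=9
t=8: input=2 -> V=0 FIRE
t=9: input=2 -> V=0 FIRE
t=10: input=4 -> V=0 FIRE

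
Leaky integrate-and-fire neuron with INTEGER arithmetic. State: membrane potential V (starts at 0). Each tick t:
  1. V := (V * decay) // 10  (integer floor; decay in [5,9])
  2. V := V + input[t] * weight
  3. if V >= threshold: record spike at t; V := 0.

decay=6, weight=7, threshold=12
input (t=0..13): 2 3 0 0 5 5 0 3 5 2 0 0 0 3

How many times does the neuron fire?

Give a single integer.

Answer: 8

Derivation:
t=0: input=2 -> V=0 FIRE
t=1: input=3 -> V=0 FIRE
t=2: input=0 -> V=0
t=3: input=0 -> V=0
t=4: input=5 -> V=0 FIRE
t=5: input=5 -> V=0 FIRE
t=6: input=0 -> V=0
t=7: input=3 -> V=0 FIRE
t=8: input=5 -> V=0 FIRE
t=9: input=2 -> V=0 FIRE
t=10: input=0 -> V=0
t=11: input=0 -> V=0
t=12: input=0 -> V=0
t=13: input=3 -> V=0 FIRE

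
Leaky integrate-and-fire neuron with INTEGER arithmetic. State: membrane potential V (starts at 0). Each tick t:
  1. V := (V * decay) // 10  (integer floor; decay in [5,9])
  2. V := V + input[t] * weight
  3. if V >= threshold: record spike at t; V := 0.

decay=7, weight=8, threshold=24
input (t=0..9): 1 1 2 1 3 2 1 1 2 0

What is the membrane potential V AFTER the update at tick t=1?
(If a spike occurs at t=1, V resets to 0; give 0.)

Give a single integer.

t=0: input=1 -> V=8
t=1: input=1 -> V=13
t=2: input=2 -> V=0 FIRE
t=3: input=1 -> V=8
t=4: input=3 -> V=0 FIRE
t=5: input=2 -> V=16
t=6: input=1 -> V=19
t=7: input=1 -> V=21
t=8: input=2 -> V=0 FIRE
t=9: input=0 -> V=0

Answer: 13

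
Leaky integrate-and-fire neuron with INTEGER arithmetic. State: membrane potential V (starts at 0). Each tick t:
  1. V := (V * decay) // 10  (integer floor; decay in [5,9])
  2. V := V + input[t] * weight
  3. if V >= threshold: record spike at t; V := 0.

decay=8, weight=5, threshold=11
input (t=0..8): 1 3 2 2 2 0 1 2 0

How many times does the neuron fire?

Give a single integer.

t=0: input=1 -> V=5
t=1: input=3 -> V=0 FIRE
t=2: input=2 -> V=10
t=3: input=2 -> V=0 FIRE
t=4: input=2 -> V=10
t=5: input=0 -> V=8
t=6: input=1 -> V=0 FIRE
t=7: input=2 -> V=10
t=8: input=0 -> V=8

Answer: 3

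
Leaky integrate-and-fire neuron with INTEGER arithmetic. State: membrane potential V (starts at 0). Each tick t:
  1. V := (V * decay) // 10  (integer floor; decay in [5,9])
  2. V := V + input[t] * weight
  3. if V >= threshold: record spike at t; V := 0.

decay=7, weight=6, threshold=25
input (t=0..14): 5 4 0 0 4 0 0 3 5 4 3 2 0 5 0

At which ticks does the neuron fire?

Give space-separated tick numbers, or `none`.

t=0: input=5 -> V=0 FIRE
t=1: input=4 -> V=24
t=2: input=0 -> V=16
t=3: input=0 -> V=11
t=4: input=4 -> V=0 FIRE
t=5: input=0 -> V=0
t=6: input=0 -> V=0
t=7: input=3 -> V=18
t=8: input=5 -> V=0 FIRE
t=9: input=4 -> V=24
t=10: input=3 -> V=0 FIRE
t=11: input=2 -> V=12
t=12: input=0 -> V=8
t=13: input=5 -> V=0 FIRE
t=14: input=0 -> V=0

Answer: 0 4 8 10 13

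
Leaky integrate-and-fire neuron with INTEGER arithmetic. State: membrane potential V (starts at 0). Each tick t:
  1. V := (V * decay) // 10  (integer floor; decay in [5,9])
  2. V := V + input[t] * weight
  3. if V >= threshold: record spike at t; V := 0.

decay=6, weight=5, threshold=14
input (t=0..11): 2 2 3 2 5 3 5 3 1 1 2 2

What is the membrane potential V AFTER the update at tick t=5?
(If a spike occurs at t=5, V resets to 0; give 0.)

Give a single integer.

Answer: 0

Derivation:
t=0: input=2 -> V=10
t=1: input=2 -> V=0 FIRE
t=2: input=3 -> V=0 FIRE
t=3: input=2 -> V=10
t=4: input=5 -> V=0 FIRE
t=5: input=3 -> V=0 FIRE
t=6: input=5 -> V=0 FIRE
t=7: input=3 -> V=0 FIRE
t=8: input=1 -> V=5
t=9: input=1 -> V=8
t=10: input=2 -> V=0 FIRE
t=11: input=2 -> V=10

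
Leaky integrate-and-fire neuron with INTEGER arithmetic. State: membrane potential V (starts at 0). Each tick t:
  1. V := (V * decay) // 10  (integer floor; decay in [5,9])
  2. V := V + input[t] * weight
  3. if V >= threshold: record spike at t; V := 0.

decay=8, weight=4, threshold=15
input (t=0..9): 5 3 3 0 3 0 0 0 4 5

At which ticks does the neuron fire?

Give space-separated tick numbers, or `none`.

Answer: 0 2 8 9

Derivation:
t=0: input=5 -> V=0 FIRE
t=1: input=3 -> V=12
t=2: input=3 -> V=0 FIRE
t=3: input=0 -> V=0
t=4: input=3 -> V=12
t=5: input=0 -> V=9
t=6: input=0 -> V=7
t=7: input=0 -> V=5
t=8: input=4 -> V=0 FIRE
t=9: input=5 -> V=0 FIRE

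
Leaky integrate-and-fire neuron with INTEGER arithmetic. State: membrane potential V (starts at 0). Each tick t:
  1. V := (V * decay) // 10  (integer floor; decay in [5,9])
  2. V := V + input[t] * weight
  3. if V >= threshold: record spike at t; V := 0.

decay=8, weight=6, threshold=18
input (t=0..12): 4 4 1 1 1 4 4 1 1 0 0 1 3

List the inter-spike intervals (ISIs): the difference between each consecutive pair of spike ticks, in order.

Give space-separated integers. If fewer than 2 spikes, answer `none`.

t=0: input=4 -> V=0 FIRE
t=1: input=4 -> V=0 FIRE
t=2: input=1 -> V=6
t=3: input=1 -> V=10
t=4: input=1 -> V=14
t=5: input=4 -> V=0 FIRE
t=6: input=4 -> V=0 FIRE
t=7: input=1 -> V=6
t=8: input=1 -> V=10
t=9: input=0 -> V=8
t=10: input=0 -> V=6
t=11: input=1 -> V=10
t=12: input=3 -> V=0 FIRE

Answer: 1 4 1 6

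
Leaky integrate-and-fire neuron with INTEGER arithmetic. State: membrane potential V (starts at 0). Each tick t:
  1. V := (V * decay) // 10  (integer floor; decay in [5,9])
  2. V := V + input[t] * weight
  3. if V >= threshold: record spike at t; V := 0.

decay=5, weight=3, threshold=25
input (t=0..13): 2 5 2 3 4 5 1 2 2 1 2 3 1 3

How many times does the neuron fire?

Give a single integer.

Answer: 1

Derivation:
t=0: input=2 -> V=6
t=1: input=5 -> V=18
t=2: input=2 -> V=15
t=3: input=3 -> V=16
t=4: input=4 -> V=20
t=5: input=5 -> V=0 FIRE
t=6: input=1 -> V=3
t=7: input=2 -> V=7
t=8: input=2 -> V=9
t=9: input=1 -> V=7
t=10: input=2 -> V=9
t=11: input=3 -> V=13
t=12: input=1 -> V=9
t=13: input=3 -> V=13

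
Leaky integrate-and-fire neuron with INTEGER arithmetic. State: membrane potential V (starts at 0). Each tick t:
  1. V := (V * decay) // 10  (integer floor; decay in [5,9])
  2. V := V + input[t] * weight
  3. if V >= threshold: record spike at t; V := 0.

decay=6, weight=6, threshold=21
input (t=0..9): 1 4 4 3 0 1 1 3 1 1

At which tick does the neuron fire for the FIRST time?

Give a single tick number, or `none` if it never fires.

t=0: input=1 -> V=6
t=1: input=4 -> V=0 FIRE
t=2: input=4 -> V=0 FIRE
t=3: input=3 -> V=18
t=4: input=0 -> V=10
t=5: input=1 -> V=12
t=6: input=1 -> V=13
t=7: input=3 -> V=0 FIRE
t=8: input=1 -> V=6
t=9: input=1 -> V=9

Answer: 1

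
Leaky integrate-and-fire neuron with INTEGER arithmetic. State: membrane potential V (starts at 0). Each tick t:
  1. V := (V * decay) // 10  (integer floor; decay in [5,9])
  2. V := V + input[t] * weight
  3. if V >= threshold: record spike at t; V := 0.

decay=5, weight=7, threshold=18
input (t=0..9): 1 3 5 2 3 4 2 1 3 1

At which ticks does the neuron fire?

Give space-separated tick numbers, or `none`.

t=0: input=1 -> V=7
t=1: input=3 -> V=0 FIRE
t=2: input=5 -> V=0 FIRE
t=3: input=2 -> V=14
t=4: input=3 -> V=0 FIRE
t=5: input=4 -> V=0 FIRE
t=6: input=2 -> V=14
t=7: input=1 -> V=14
t=8: input=3 -> V=0 FIRE
t=9: input=1 -> V=7

Answer: 1 2 4 5 8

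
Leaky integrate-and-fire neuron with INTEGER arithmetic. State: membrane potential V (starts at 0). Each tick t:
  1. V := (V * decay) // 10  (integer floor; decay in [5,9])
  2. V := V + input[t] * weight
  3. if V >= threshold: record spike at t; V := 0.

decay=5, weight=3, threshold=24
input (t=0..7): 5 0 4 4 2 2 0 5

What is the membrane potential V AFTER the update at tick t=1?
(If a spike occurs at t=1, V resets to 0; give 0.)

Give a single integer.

Answer: 7

Derivation:
t=0: input=5 -> V=15
t=1: input=0 -> V=7
t=2: input=4 -> V=15
t=3: input=4 -> V=19
t=4: input=2 -> V=15
t=5: input=2 -> V=13
t=6: input=0 -> V=6
t=7: input=5 -> V=18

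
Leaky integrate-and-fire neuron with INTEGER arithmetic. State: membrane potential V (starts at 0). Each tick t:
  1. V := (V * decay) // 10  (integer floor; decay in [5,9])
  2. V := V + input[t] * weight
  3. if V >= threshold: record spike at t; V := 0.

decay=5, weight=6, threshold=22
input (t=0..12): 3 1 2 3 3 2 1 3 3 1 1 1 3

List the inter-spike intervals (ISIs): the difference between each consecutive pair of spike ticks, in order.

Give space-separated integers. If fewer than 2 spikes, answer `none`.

Answer: 4 5

Derivation:
t=0: input=3 -> V=18
t=1: input=1 -> V=15
t=2: input=2 -> V=19
t=3: input=3 -> V=0 FIRE
t=4: input=3 -> V=18
t=5: input=2 -> V=21
t=6: input=1 -> V=16
t=7: input=3 -> V=0 FIRE
t=8: input=3 -> V=18
t=9: input=1 -> V=15
t=10: input=1 -> V=13
t=11: input=1 -> V=12
t=12: input=3 -> V=0 FIRE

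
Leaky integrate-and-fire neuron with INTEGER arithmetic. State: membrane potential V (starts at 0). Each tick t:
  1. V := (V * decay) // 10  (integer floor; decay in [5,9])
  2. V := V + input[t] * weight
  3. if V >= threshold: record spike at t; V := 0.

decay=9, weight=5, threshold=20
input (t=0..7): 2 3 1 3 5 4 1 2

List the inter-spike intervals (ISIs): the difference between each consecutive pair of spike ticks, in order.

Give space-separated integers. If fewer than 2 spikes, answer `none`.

Answer: 3 1

Derivation:
t=0: input=2 -> V=10
t=1: input=3 -> V=0 FIRE
t=2: input=1 -> V=5
t=3: input=3 -> V=19
t=4: input=5 -> V=0 FIRE
t=5: input=4 -> V=0 FIRE
t=6: input=1 -> V=5
t=7: input=2 -> V=14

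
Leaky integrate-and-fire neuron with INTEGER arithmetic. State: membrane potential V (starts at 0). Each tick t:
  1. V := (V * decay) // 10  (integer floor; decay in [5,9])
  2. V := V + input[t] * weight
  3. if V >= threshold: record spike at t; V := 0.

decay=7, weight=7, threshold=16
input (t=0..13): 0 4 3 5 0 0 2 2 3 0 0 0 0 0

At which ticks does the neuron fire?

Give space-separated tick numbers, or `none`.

Answer: 1 2 3 7 8

Derivation:
t=0: input=0 -> V=0
t=1: input=4 -> V=0 FIRE
t=2: input=3 -> V=0 FIRE
t=3: input=5 -> V=0 FIRE
t=4: input=0 -> V=0
t=5: input=0 -> V=0
t=6: input=2 -> V=14
t=7: input=2 -> V=0 FIRE
t=8: input=3 -> V=0 FIRE
t=9: input=0 -> V=0
t=10: input=0 -> V=0
t=11: input=0 -> V=0
t=12: input=0 -> V=0
t=13: input=0 -> V=0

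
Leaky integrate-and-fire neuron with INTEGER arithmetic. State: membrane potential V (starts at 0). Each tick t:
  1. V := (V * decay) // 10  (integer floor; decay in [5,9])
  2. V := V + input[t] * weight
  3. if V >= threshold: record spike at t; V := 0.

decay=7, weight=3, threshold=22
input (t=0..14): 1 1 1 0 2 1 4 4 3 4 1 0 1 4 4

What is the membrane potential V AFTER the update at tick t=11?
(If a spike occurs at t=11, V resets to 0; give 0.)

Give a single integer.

t=0: input=1 -> V=3
t=1: input=1 -> V=5
t=2: input=1 -> V=6
t=3: input=0 -> V=4
t=4: input=2 -> V=8
t=5: input=1 -> V=8
t=6: input=4 -> V=17
t=7: input=4 -> V=0 FIRE
t=8: input=3 -> V=9
t=9: input=4 -> V=18
t=10: input=1 -> V=15
t=11: input=0 -> V=10
t=12: input=1 -> V=10
t=13: input=4 -> V=19
t=14: input=4 -> V=0 FIRE

Answer: 10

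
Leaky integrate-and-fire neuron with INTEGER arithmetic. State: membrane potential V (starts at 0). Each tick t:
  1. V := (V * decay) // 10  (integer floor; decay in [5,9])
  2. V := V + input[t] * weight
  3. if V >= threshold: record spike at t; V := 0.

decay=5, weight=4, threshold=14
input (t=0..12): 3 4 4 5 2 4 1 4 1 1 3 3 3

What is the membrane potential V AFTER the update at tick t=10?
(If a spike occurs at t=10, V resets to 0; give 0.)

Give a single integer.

Answer: 0

Derivation:
t=0: input=3 -> V=12
t=1: input=4 -> V=0 FIRE
t=2: input=4 -> V=0 FIRE
t=3: input=5 -> V=0 FIRE
t=4: input=2 -> V=8
t=5: input=4 -> V=0 FIRE
t=6: input=1 -> V=4
t=7: input=4 -> V=0 FIRE
t=8: input=1 -> V=4
t=9: input=1 -> V=6
t=10: input=3 -> V=0 FIRE
t=11: input=3 -> V=12
t=12: input=3 -> V=0 FIRE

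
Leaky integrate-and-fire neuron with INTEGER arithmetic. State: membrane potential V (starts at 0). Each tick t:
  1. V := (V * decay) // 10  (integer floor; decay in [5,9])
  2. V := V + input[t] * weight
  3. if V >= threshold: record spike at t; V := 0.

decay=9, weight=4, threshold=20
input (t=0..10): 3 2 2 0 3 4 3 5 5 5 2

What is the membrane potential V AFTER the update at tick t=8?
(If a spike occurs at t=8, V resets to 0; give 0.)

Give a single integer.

t=0: input=3 -> V=12
t=1: input=2 -> V=18
t=2: input=2 -> V=0 FIRE
t=3: input=0 -> V=0
t=4: input=3 -> V=12
t=5: input=4 -> V=0 FIRE
t=6: input=3 -> V=12
t=7: input=5 -> V=0 FIRE
t=8: input=5 -> V=0 FIRE
t=9: input=5 -> V=0 FIRE
t=10: input=2 -> V=8

Answer: 0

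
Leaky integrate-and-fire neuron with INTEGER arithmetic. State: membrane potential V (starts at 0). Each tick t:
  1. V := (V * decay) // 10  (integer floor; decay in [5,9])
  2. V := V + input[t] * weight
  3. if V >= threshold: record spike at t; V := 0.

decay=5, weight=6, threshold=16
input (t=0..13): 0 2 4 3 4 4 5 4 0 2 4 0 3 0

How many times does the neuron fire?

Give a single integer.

Answer: 8

Derivation:
t=0: input=0 -> V=0
t=1: input=2 -> V=12
t=2: input=4 -> V=0 FIRE
t=3: input=3 -> V=0 FIRE
t=4: input=4 -> V=0 FIRE
t=5: input=4 -> V=0 FIRE
t=6: input=5 -> V=0 FIRE
t=7: input=4 -> V=0 FIRE
t=8: input=0 -> V=0
t=9: input=2 -> V=12
t=10: input=4 -> V=0 FIRE
t=11: input=0 -> V=0
t=12: input=3 -> V=0 FIRE
t=13: input=0 -> V=0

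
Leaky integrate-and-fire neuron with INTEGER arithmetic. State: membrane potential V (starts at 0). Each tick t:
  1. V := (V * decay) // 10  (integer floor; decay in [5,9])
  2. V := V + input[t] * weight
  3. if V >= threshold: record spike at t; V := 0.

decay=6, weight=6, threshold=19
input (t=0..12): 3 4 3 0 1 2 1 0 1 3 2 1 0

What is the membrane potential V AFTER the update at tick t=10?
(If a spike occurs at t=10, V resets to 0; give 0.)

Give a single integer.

Answer: 12

Derivation:
t=0: input=3 -> V=18
t=1: input=4 -> V=0 FIRE
t=2: input=3 -> V=18
t=3: input=0 -> V=10
t=4: input=1 -> V=12
t=5: input=2 -> V=0 FIRE
t=6: input=1 -> V=6
t=7: input=0 -> V=3
t=8: input=1 -> V=7
t=9: input=3 -> V=0 FIRE
t=10: input=2 -> V=12
t=11: input=1 -> V=13
t=12: input=0 -> V=7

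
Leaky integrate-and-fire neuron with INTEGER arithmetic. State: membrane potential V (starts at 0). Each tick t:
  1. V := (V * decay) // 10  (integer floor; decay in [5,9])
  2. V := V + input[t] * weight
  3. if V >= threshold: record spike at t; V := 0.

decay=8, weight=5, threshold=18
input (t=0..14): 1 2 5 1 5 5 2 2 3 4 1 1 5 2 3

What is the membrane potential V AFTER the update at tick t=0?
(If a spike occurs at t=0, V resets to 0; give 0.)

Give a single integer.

t=0: input=1 -> V=5
t=1: input=2 -> V=14
t=2: input=5 -> V=0 FIRE
t=3: input=1 -> V=5
t=4: input=5 -> V=0 FIRE
t=5: input=5 -> V=0 FIRE
t=6: input=2 -> V=10
t=7: input=2 -> V=0 FIRE
t=8: input=3 -> V=15
t=9: input=4 -> V=0 FIRE
t=10: input=1 -> V=5
t=11: input=1 -> V=9
t=12: input=5 -> V=0 FIRE
t=13: input=2 -> V=10
t=14: input=3 -> V=0 FIRE

Answer: 5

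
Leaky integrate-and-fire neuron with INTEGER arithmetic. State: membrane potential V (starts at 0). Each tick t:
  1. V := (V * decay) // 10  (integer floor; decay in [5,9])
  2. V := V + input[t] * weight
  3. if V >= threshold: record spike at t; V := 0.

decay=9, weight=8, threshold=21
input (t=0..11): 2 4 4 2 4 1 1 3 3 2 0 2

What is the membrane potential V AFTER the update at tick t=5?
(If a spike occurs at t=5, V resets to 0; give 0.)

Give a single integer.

t=0: input=2 -> V=16
t=1: input=4 -> V=0 FIRE
t=2: input=4 -> V=0 FIRE
t=3: input=2 -> V=16
t=4: input=4 -> V=0 FIRE
t=5: input=1 -> V=8
t=6: input=1 -> V=15
t=7: input=3 -> V=0 FIRE
t=8: input=3 -> V=0 FIRE
t=9: input=2 -> V=16
t=10: input=0 -> V=14
t=11: input=2 -> V=0 FIRE

Answer: 8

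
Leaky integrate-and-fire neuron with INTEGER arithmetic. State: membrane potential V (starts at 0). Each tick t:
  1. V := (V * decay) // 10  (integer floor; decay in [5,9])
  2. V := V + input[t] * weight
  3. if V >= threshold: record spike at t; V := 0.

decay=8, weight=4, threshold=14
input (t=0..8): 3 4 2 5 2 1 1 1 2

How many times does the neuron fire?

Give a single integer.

t=0: input=3 -> V=12
t=1: input=4 -> V=0 FIRE
t=2: input=2 -> V=8
t=3: input=5 -> V=0 FIRE
t=4: input=2 -> V=8
t=5: input=1 -> V=10
t=6: input=1 -> V=12
t=7: input=1 -> V=13
t=8: input=2 -> V=0 FIRE

Answer: 3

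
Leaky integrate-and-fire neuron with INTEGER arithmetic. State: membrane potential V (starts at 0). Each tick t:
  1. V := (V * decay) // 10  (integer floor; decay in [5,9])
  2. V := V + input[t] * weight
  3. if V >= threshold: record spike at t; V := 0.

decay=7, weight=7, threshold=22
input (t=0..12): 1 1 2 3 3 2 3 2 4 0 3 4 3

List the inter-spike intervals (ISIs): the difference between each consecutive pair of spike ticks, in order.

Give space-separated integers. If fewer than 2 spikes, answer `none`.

t=0: input=1 -> V=7
t=1: input=1 -> V=11
t=2: input=2 -> V=21
t=3: input=3 -> V=0 FIRE
t=4: input=3 -> V=21
t=5: input=2 -> V=0 FIRE
t=6: input=3 -> V=21
t=7: input=2 -> V=0 FIRE
t=8: input=4 -> V=0 FIRE
t=9: input=0 -> V=0
t=10: input=3 -> V=21
t=11: input=4 -> V=0 FIRE
t=12: input=3 -> V=21

Answer: 2 2 1 3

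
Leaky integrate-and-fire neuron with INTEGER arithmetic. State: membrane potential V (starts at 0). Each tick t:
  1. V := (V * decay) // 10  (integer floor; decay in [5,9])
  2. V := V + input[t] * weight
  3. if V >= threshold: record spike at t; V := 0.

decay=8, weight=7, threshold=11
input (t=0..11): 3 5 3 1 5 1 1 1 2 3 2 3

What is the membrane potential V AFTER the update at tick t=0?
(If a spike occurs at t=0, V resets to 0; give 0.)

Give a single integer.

t=0: input=3 -> V=0 FIRE
t=1: input=5 -> V=0 FIRE
t=2: input=3 -> V=0 FIRE
t=3: input=1 -> V=7
t=4: input=5 -> V=0 FIRE
t=5: input=1 -> V=7
t=6: input=1 -> V=0 FIRE
t=7: input=1 -> V=7
t=8: input=2 -> V=0 FIRE
t=9: input=3 -> V=0 FIRE
t=10: input=2 -> V=0 FIRE
t=11: input=3 -> V=0 FIRE

Answer: 0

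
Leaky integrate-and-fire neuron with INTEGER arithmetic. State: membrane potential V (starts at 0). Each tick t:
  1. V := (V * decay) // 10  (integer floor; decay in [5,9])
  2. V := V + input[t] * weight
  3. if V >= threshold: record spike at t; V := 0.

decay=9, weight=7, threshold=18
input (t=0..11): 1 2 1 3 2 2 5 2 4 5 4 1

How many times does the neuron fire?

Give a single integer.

Answer: 7

Derivation:
t=0: input=1 -> V=7
t=1: input=2 -> V=0 FIRE
t=2: input=1 -> V=7
t=3: input=3 -> V=0 FIRE
t=4: input=2 -> V=14
t=5: input=2 -> V=0 FIRE
t=6: input=5 -> V=0 FIRE
t=7: input=2 -> V=14
t=8: input=4 -> V=0 FIRE
t=9: input=5 -> V=0 FIRE
t=10: input=4 -> V=0 FIRE
t=11: input=1 -> V=7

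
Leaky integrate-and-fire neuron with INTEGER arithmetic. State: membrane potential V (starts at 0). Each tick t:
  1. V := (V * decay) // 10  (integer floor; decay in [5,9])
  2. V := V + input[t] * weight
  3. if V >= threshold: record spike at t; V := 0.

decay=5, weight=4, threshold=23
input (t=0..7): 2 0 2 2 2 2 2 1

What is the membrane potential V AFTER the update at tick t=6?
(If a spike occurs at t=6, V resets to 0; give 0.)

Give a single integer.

t=0: input=2 -> V=8
t=1: input=0 -> V=4
t=2: input=2 -> V=10
t=3: input=2 -> V=13
t=4: input=2 -> V=14
t=5: input=2 -> V=15
t=6: input=2 -> V=15
t=7: input=1 -> V=11

Answer: 15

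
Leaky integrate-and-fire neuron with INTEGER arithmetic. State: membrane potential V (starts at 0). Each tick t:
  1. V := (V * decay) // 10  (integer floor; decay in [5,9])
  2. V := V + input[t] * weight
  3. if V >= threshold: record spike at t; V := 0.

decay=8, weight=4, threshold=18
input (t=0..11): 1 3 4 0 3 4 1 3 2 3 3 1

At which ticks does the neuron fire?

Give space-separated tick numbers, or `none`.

t=0: input=1 -> V=4
t=1: input=3 -> V=15
t=2: input=4 -> V=0 FIRE
t=3: input=0 -> V=0
t=4: input=3 -> V=12
t=5: input=4 -> V=0 FIRE
t=6: input=1 -> V=4
t=7: input=3 -> V=15
t=8: input=2 -> V=0 FIRE
t=9: input=3 -> V=12
t=10: input=3 -> V=0 FIRE
t=11: input=1 -> V=4

Answer: 2 5 8 10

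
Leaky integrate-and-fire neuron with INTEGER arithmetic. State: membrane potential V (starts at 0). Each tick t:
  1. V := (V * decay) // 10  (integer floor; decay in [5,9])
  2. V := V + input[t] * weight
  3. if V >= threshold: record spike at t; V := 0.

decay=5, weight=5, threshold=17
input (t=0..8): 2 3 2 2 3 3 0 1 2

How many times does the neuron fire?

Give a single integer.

t=0: input=2 -> V=10
t=1: input=3 -> V=0 FIRE
t=2: input=2 -> V=10
t=3: input=2 -> V=15
t=4: input=3 -> V=0 FIRE
t=5: input=3 -> V=15
t=6: input=0 -> V=7
t=7: input=1 -> V=8
t=8: input=2 -> V=14

Answer: 2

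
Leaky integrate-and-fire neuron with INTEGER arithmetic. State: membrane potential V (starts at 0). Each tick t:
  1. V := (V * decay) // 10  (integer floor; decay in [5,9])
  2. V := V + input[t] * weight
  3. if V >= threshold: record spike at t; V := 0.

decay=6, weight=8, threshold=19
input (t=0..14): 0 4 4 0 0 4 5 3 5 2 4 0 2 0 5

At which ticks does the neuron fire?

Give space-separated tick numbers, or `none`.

Answer: 1 2 5 6 7 8 10 14

Derivation:
t=0: input=0 -> V=0
t=1: input=4 -> V=0 FIRE
t=2: input=4 -> V=0 FIRE
t=3: input=0 -> V=0
t=4: input=0 -> V=0
t=5: input=4 -> V=0 FIRE
t=6: input=5 -> V=0 FIRE
t=7: input=3 -> V=0 FIRE
t=8: input=5 -> V=0 FIRE
t=9: input=2 -> V=16
t=10: input=4 -> V=0 FIRE
t=11: input=0 -> V=0
t=12: input=2 -> V=16
t=13: input=0 -> V=9
t=14: input=5 -> V=0 FIRE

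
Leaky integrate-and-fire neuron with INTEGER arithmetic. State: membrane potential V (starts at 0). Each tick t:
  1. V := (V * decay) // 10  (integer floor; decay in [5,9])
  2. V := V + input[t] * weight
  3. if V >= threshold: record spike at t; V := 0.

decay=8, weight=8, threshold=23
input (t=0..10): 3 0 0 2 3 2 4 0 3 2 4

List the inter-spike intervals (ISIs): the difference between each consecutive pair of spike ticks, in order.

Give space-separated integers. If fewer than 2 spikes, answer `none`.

t=0: input=3 -> V=0 FIRE
t=1: input=0 -> V=0
t=2: input=0 -> V=0
t=3: input=2 -> V=16
t=4: input=3 -> V=0 FIRE
t=5: input=2 -> V=16
t=6: input=4 -> V=0 FIRE
t=7: input=0 -> V=0
t=8: input=3 -> V=0 FIRE
t=9: input=2 -> V=16
t=10: input=4 -> V=0 FIRE

Answer: 4 2 2 2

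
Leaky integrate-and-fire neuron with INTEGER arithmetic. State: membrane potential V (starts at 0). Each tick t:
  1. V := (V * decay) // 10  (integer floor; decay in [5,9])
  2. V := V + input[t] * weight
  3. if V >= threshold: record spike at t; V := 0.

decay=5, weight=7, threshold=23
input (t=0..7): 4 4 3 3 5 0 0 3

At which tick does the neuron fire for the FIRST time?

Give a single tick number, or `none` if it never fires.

Answer: 0

Derivation:
t=0: input=4 -> V=0 FIRE
t=1: input=4 -> V=0 FIRE
t=2: input=3 -> V=21
t=3: input=3 -> V=0 FIRE
t=4: input=5 -> V=0 FIRE
t=5: input=0 -> V=0
t=6: input=0 -> V=0
t=7: input=3 -> V=21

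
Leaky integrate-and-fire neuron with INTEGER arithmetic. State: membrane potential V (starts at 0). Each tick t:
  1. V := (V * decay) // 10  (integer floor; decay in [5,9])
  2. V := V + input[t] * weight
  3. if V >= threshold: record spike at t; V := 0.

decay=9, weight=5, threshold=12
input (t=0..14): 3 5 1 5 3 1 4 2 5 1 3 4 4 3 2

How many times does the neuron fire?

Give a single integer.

t=0: input=3 -> V=0 FIRE
t=1: input=5 -> V=0 FIRE
t=2: input=1 -> V=5
t=3: input=5 -> V=0 FIRE
t=4: input=3 -> V=0 FIRE
t=5: input=1 -> V=5
t=6: input=4 -> V=0 FIRE
t=7: input=2 -> V=10
t=8: input=5 -> V=0 FIRE
t=9: input=1 -> V=5
t=10: input=3 -> V=0 FIRE
t=11: input=4 -> V=0 FIRE
t=12: input=4 -> V=0 FIRE
t=13: input=3 -> V=0 FIRE
t=14: input=2 -> V=10

Answer: 10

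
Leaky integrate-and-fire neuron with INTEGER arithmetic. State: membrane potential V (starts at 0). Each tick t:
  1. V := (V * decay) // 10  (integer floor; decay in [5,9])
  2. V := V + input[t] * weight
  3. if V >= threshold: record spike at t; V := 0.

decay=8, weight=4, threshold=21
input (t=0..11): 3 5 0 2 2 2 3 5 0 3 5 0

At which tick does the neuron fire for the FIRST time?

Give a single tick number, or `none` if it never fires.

t=0: input=3 -> V=12
t=1: input=5 -> V=0 FIRE
t=2: input=0 -> V=0
t=3: input=2 -> V=8
t=4: input=2 -> V=14
t=5: input=2 -> V=19
t=6: input=3 -> V=0 FIRE
t=7: input=5 -> V=20
t=8: input=0 -> V=16
t=9: input=3 -> V=0 FIRE
t=10: input=5 -> V=20
t=11: input=0 -> V=16

Answer: 1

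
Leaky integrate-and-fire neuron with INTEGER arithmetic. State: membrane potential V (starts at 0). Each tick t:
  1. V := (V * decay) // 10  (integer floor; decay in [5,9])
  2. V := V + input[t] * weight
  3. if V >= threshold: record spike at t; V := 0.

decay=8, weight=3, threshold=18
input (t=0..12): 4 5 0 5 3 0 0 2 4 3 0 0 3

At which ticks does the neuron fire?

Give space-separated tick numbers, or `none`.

Answer: 1 4 9

Derivation:
t=0: input=4 -> V=12
t=1: input=5 -> V=0 FIRE
t=2: input=0 -> V=0
t=3: input=5 -> V=15
t=4: input=3 -> V=0 FIRE
t=5: input=0 -> V=0
t=6: input=0 -> V=0
t=7: input=2 -> V=6
t=8: input=4 -> V=16
t=9: input=3 -> V=0 FIRE
t=10: input=0 -> V=0
t=11: input=0 -> V=0
t=12: input=3 -> V=9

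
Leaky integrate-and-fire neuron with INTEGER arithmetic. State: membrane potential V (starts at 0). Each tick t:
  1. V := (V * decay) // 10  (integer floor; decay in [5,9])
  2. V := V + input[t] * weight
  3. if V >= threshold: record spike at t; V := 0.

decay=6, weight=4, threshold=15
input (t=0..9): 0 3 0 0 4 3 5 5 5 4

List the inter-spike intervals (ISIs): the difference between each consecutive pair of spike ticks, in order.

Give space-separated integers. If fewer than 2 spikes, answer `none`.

Answer: 2 1 1 1

Derivation:
t=0: input=0 -> V=0
t=1: input=3 -> V=12
t=2: input=0 -> V=7
t=3: input=0 -> V=4
t=4: input=4 -> V=0 FIRE
t=5: input=3 -> V=12
t=6: input=5 -> V=0 FIRE
t=7: input=5 -> V=0 FIRE
t=8: input=5 -> V=0 FIRE
t=9: input=4 -> V=0 FIRE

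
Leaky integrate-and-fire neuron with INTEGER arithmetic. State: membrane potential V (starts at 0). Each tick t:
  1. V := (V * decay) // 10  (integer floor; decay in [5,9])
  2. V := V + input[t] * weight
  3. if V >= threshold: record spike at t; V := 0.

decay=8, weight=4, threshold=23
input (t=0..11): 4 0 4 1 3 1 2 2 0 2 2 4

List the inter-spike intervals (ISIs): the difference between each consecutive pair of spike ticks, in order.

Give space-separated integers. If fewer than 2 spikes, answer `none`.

t=0: input=4 -> V=16
t=1: input=0 -> V=12
t=2: input=4 -> V=0 FIRE
t=3: input=1 -> V=4
t=4: input=3 -> V=15
t=5: input=1 -> V=16
t=6: input=2 -> V=20
t=7: input=2 -> V=0 FIRE
t=8: input=0 -> V=0
t=9: input=2 -> V=8
t=10: input=2 -> V=14
t=11: input=4 -> V=0 FIRE

Answer: 5 4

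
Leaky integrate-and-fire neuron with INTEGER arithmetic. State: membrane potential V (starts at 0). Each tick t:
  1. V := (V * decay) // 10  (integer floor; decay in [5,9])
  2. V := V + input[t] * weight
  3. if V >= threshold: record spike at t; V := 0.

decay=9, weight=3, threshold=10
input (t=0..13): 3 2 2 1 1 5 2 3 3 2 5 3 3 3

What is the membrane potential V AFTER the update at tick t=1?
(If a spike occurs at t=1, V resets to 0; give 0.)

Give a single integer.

Answer: 0

Derivation:
t=0: input=3 -> V=9
t=1: input=2 -> V=0 FIRE
t=2: input=2 -> V=6
t=3: input=1 -> V=8
t=4: input=1 -> V=0 FIRE
t=5: input=5 -> V=0 FIRE
t=6: input=2 -> V=6
t=7: input=3 -> V=0 FIRE
t=8: input=3 -> V=9
t=9: input=2 -> V=0 FIRE
t=10: input=5 -> V=0 FIRE
t=11: input=3 -> V=9
t=12: input=3 -> V=0 FIRE
t=13: input=3 -> V=9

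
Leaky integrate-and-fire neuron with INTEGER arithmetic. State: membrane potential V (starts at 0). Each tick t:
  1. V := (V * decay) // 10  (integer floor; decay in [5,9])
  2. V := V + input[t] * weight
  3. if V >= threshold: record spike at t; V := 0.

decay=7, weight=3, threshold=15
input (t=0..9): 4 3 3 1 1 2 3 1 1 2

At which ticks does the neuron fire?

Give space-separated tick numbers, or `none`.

Answer: 1 6

Derivation:
t=0: input=4 -> V=12
t=1: input=3 -> V=0 FIRE
t=2: input=3 -> V=9
t=3: input=1 -> V=9
t=4: input=1 -> V=9
t=5: input=2 -> V=12
t=6: input=3 -> V=0 FIRE
t=7: input=1 -> V=3
t=8: input=1 -> V=5
t=9: input=2 -> V=9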